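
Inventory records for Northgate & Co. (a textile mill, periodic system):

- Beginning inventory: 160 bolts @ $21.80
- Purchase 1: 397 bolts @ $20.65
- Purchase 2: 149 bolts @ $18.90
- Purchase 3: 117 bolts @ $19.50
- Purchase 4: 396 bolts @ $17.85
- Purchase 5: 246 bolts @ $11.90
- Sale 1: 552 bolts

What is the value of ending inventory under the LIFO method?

Ending inventory = $18,390.15

Sale 1 (552) [LIFO — newest first]: 246 @ $11.90 + 306 @ $17.85 = $8,389.50
Ending inventory: 160 @ $21.80 + 397 @ $20.65 + 149 @ $18.90 + 117 @ $19.50 + 90 @ $17.85 = $18,390.15
Check: goods available $26,779.65 = COGS $8,389.50 + ending $18,390.15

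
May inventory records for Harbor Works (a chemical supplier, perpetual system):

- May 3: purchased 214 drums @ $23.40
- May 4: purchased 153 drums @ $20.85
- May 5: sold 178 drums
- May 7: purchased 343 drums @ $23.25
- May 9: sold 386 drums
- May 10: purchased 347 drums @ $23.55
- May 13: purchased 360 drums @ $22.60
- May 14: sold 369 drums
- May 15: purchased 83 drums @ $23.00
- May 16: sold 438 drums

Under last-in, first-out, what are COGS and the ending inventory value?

May 5, 178 sold [LIFO — newest first]: 153 @ $20.85 + 25 @ $23.40 = $3,775.05
May 9, 386 sold [LIFO — newest first]: 343 @ $23.25 + 43 @ $23.40 = $8,980.95
May 14, 369 sold [LIFO — newest first]: 360 @ $22.60 + 9 @ $23.55 = $8,347.95
May 16, 438 sold [LIFO — newest first]: 83 @ $23.00 + 338 @ $23.55 + 17 @ $23.40 = $10,266.70
Total COGS = $3,775.05 + $8,980.95 + $8,347.95 + $10,266.70 = $31,370.65
Ending inventory: 129 @ $23.40 = $3,018.60

COGS = $31,370.65; ending inventory = $3,018.60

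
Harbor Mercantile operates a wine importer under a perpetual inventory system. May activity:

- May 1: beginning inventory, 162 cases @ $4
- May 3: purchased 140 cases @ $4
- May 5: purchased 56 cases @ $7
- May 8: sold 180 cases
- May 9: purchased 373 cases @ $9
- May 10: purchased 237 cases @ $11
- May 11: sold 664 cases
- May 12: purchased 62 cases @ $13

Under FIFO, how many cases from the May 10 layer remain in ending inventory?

124

May 8, 180 sold [FIFO — oldest first]: 162 @ $4 + 18 @ $4 = $720
May 11, 664 sold [FIFO — oldest first]: 122 @ $4 + 56 @ $7 + 373 @ $9 + 113 @ $11 = $5,480
Total COGS = $720 + $5,480 = $6,200
Ending inventory: 124 @ $11 + 62 @ $13 = $2,170
Check: goods available $8,370 = COGS $6,200 + ending $2,170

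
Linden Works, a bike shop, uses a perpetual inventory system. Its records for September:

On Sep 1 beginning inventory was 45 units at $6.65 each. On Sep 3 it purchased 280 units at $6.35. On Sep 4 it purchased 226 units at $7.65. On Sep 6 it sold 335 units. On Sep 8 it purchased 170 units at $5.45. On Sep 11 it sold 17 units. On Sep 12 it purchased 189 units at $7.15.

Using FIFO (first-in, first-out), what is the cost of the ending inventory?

Ending inventory = $3,800.20

Sep 6, 335 sold [FIFO — oldest first]: 45 @ $6.65 + 280 @ $6.35 + 10 @ $7.65 = $2,153.75
Sep 11, 17 sold [FIFO — oldest first]: 17 @ $7.65 = $130.05
Total COGS = $2,153.75 + $130.05 = $2,283.80
Ending inventory: 199 @ $7.65 + 170 @ $5.45 + 189 @ $7.15 = $3,800.20
Check: goods available $6,084.00 = COGS $2,283.80 + ending $3,800.20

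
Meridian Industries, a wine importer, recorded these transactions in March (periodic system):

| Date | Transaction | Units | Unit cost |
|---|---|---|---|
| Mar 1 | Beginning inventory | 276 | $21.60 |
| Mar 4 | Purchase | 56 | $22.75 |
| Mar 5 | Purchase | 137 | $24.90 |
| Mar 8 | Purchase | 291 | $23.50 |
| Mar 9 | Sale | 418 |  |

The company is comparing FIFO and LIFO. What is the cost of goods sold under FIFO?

COGS = $9,377.00

FIFO COGS: 276 @ $21.60 + 56 @ $22.75 + 86 @ $24.90 = $9,377.00
LIFO COGS: 291 @ $23.50 + 127 @ $24.90 = $10,000.80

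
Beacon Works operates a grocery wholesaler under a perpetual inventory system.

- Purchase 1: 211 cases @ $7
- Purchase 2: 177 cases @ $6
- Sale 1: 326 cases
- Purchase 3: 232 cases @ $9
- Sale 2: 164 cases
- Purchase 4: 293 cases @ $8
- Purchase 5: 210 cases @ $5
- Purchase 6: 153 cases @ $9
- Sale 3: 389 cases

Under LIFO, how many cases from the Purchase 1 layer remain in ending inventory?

62

Sale 1 (326) [LIFO — newest first]: 177 @ $6 + 149 @ $7 = $2,105
Sale 2 (164) [LIFO — newest first]: 164 @ $9 = $1,476
Sale 3 (389) [LIFO — newest first]: 153 @ $9 + 210 @ $5 + 26 @ $8 = $2,635
Total COGS = $2,105 + $1,476 + $2,635 = $6,216
Ending inventory: 62 @ $7 + 68 @ $9 + 267 @ $8 = $3,182
Check: goods available $9,398 = COGS $6,216 + ending $3,182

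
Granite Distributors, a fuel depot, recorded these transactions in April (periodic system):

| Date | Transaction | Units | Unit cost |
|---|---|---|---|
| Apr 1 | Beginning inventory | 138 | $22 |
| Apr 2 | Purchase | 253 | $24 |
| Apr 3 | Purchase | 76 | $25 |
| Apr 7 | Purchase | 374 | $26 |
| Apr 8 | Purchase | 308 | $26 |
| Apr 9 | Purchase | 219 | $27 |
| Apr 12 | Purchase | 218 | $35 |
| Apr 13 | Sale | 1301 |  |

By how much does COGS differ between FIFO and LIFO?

$2,875

FIFO COGS: 138 @ $22 + 253 @ $24 + 76 @ $25 + 374 @ $26 + 308 @ $26 + 152 @ $27 = $32,844
LIFO COGS: 218 @ $35 + 219 @ $27 + 308 @ $26 + 374 @ $26 + 76 @ $25 + 106 @ $24 = $35,719
Difference = |$32,844 − $35,719| = $2,875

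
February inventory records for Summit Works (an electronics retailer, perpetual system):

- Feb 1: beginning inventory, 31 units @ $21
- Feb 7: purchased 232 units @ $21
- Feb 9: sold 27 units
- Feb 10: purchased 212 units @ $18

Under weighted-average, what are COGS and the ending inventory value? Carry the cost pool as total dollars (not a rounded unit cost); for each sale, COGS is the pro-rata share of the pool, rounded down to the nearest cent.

COGS = $567.00; ending inventory = $8,772.00

After Feb 1: 31 on hand, pool $651.00 (≈ $21.0000 each)
After Feb 7: 263 on hand, pool $5,523.00 (≈ $21.0000 each)
Feb 9, sell 27: 27/263 × $5,523.00 → $567.00
After Feb 10: 448 on hand, pool $8,772.00 (≈ $19.5804 each)
Ending inventory (cost pool remaining) = $8,772.00
Check: goods available $9,339.00 = COGS $567.00 + ending $8,772.00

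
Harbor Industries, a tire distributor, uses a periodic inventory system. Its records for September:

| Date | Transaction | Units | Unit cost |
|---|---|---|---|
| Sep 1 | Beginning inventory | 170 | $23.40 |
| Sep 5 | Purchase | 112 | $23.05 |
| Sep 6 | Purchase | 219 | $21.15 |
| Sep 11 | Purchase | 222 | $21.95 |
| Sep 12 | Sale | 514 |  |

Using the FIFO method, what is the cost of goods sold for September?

COGS = $11,476.80

Sep 12, 514 sold [FIFO — oldest first]: 170 @ $23.40 + 112 @ $23.05 + 219 @ $21.15 + 13 @ $21.95 = $11,476.80
Ending inventory: 209 @ $21.95 = $4,587.55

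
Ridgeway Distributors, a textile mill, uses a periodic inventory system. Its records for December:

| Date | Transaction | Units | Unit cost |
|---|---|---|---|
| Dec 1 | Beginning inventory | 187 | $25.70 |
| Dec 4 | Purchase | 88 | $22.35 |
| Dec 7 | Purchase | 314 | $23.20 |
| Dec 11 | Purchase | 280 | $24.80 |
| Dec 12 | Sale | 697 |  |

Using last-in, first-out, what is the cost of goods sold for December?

COGS = $16,581.10

Dec 12, 697 sold [LIFO — newest first]: 280 @ $24.80 + 314 @ $23.20 + 88 @ $22.35 + 15 @ $25.70 = $16,581.10
Ending inventory: 172 @ $25.70 = $4,420.40
Check: goods available $21,001.50 = COGS $16,581.10 + ending $4,420.40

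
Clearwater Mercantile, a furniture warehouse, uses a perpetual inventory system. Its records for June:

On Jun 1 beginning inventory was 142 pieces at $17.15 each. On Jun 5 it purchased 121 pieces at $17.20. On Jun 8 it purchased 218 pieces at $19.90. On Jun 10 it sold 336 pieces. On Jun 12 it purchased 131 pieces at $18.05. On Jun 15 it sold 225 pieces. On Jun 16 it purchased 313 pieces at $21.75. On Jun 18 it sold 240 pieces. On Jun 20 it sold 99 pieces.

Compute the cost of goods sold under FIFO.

COGS = $17,483.25

Jun 10, 336 sold [FIFO — oldest first]: 142 @ $17.15 + 121 @ $17.20 + 73 @ $19.90 = $5,969.20
Jun 15, 225 sold [FIFO — oldest first]: 145 @ $19.90 + 80 @ $18.05 = $4,329.50
Jun 18, 240 sold [FIFO — oldest first]: 51 @ $18.05 + 189 @ $21.75 = $5,031.30
Jun 20, 99 sold [FIFO — oldest first]: 99 @ $21.75 = $2,153.25
Total COGS = $5,969.20 + $4,329.50 + $5,031.30 + $2,153.25 = $17,483.25
Ending inventory: 25 @ $21.75 = $543.75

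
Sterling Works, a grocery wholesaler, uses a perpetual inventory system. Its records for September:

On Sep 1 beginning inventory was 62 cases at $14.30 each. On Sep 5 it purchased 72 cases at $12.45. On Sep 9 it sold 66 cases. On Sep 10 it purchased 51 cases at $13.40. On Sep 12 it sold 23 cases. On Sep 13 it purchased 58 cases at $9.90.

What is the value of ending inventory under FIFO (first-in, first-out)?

Ending inventory = $1,817.85

Sep 9, 66 sold [FIFO — oldest first]: 62 @ $14.30 + 4 @ $12.45 = $936.40
Sep 12, 23 sold [FIFO — oldest first]: 23 @ $12.45 = $286.35
Total COGS = $936.40 + $286.35 = $1,222.75
Ending inventory: 45 @ $12.45 + 51 @ $13.40 + 58 @ $9.90 = $1,817.85
Check: goods available $3,040.60 = COGS $1,222.75 + ending $1,817.85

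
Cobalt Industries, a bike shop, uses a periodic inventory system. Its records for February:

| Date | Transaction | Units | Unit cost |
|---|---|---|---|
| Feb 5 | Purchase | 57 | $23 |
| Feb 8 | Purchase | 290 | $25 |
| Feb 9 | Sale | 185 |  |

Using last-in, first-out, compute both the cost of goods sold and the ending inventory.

COGS = $4,625; ending inventory = $3,936

Feb 9, 185 sold [LIFO — newest first]: 185 @ $25 = $4,625
Ending inventory: 57 @ $23 + 105 @ $25 = $3,936
Check: goods available $8,561 = COGS $4,625 + ending $3,936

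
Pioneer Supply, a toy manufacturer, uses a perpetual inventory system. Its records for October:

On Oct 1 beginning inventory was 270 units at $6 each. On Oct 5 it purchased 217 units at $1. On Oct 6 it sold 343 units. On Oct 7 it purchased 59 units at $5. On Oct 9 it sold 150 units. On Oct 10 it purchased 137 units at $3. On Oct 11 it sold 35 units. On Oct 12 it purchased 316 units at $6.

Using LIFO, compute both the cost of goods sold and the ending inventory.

Oct 6, 343 sold [LIFO — newest first]: 217 @ $1 + 126 @ $6 = $973
Oct 9, 150 sold [LIFO — newest first]: 59 @ $5 + 91 @ $6 = $841
Oct 11, 35 sold [LIFO — newest first]: 35 @ $3 = $105
Total COGS = $973 + $841 + $105 = $1,919
Ending inventory: 53 @ $6 + 102 @ $3 + 316 @ $6 = $2,520

COGS = $1,919; ending inventory = $2,520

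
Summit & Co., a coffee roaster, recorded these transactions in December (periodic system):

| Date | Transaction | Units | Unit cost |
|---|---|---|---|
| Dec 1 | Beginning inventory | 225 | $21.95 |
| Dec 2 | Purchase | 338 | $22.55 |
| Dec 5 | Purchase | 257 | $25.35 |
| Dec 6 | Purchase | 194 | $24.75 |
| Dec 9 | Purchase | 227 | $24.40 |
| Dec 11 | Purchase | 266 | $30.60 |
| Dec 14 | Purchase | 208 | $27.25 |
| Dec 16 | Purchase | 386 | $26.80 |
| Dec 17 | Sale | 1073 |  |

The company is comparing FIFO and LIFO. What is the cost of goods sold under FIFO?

COGS = $25,316.70

FIFO COGS: 225 @ $21.95 + 338 @ $22.55 + 257 @ $25.35 + 194 @ $24.75 + 59 @ $24.40 = $25,316.70
LIFO COGS: 386 @ $26.80 + 208 @ $27.25 + 266 @ $30.60 + 213 @ $24.40 = $29,349.60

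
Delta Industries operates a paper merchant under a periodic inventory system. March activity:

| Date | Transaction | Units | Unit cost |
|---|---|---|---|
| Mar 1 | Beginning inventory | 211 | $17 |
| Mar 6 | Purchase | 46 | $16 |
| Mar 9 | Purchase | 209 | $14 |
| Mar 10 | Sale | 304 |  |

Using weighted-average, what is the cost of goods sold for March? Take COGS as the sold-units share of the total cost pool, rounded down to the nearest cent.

COGS = $4,728.96

Mar 10, sell 304: 304/466 × $7,249.00 → $4,728.96
Ending inventory (cost pool remaining) = $2,520.04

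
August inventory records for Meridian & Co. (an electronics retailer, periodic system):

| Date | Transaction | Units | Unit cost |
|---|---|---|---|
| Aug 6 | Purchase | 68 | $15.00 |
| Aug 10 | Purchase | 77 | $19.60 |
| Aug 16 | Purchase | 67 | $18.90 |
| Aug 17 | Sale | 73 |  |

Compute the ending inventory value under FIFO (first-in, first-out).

Ending inventory = $2,677.50

Aug 17, 73 sold [FIFO — oldest first]: 68 @ $15.00 + 5 @ $19.60 = $1,118.00
Ending inventory: 72 @ $19.60 + 67 @ $18.90 = $2,677.50
Check: goods available $3,795.50 = COGS $1,118.00 + ending $2,677.50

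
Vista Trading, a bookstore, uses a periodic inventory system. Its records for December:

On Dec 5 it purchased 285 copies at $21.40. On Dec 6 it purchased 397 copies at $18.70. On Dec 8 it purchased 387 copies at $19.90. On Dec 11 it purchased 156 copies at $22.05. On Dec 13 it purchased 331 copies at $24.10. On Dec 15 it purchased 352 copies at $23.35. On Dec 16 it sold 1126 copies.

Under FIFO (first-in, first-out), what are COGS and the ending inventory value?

Dec 16, 1126 sold [FIFO — oldest first]: 285 @ $21.40 + 397 @ $18.70 + 387 @ $19.90 + 57 @ $22.05 = $22,481.05
Ending inventory: 99 @ $22.05 + 331 @ $24.10 + 352 @ $23.35 = $18,379.25
Check: goods available $40,860.30 = COGS $22,481.05 + ending $18,379.25

COGS = $22,481.05; ending inventory = $18,379.25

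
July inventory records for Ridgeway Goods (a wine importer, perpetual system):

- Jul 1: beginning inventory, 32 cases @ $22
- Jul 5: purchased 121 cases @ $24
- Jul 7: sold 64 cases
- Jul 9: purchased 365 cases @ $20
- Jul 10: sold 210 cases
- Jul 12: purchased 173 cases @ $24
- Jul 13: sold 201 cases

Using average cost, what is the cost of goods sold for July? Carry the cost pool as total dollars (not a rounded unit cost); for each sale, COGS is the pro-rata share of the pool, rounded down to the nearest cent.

COGS = $10,292.80

After Jul 1: 32 on hand, pool $704.00 (≈ $22.0000 each)
After Jul 5: 153 on hand, pool $3,608.00 (≈ $23.5817 each)
Jul 7, sell 64: 64/153 × $3,608.00 → $1,509.22
After Jul 9: 454 on hand, pool $9,398.78 (≈ $20.7022 each)
Jul 10, sell 210: 210/454 × $9,398.78 → $4,347.45
After Jul 12: 417 on hand, pool $9,203.33 (≈ $22.0703 each)
Jul 13, sell 201: 201/417 × $9,203.33 → $4,436.13
Total COGS = $1,509.22 + $4,347.45 + $4,436.13 = $10,292.80
Ending inventory (cost pool remaining) = $4,767.20
Check: goods available $15,060.00 = COGS $10,292.80 + ending $4,767.20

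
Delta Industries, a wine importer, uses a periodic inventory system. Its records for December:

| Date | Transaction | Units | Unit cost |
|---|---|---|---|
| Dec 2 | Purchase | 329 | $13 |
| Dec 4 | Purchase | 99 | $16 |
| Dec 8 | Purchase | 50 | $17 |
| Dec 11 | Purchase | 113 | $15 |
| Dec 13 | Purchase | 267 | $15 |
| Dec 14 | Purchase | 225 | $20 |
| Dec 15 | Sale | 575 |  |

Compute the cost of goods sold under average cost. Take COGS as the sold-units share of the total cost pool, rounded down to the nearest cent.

COGS = $8,978.60

Dec 15, sell 575: 575/1083 × $16,911.00 → $8,978.60
Ending inventory (cost pool remaining) = $7,932.40
Check: goods available $16,911.00 = COGS $8,978.60 + ending $7,932.40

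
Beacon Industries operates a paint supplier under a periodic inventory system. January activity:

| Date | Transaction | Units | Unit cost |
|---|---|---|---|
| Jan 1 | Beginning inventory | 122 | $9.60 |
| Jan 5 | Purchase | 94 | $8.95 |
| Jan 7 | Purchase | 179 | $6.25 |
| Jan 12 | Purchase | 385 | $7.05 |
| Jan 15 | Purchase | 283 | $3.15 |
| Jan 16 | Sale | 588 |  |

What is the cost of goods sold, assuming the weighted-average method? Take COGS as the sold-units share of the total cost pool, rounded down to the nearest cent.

COGS = $3,726.55

Jan 16, sell 588: 588/1063 × $6,736.95 → $3,726.55
Ending inventory (cost pool remaining) = $3,010.40
Check: goods available $6,736.95 = COGS $3,726.55 + ending $3,010.40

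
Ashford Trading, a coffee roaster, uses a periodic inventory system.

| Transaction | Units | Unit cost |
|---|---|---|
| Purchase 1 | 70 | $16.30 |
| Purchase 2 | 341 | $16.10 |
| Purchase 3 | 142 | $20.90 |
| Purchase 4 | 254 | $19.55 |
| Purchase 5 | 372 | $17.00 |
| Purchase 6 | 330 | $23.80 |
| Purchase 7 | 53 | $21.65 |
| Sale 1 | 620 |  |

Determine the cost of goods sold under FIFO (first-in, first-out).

COGS = $10,908.75

Sale 1 (620) [FIFO — oldest first]: 70 @ $16.30 + 341 @ $16.10 + 142 @ $20.90 + 67 @ $19.55 = $10,908.75
Ending inventory: 187 @ $19.55 + 372 @ $17.00 + 330 @ $23.80 + 53 @ $21.65 = $18,981.30
Check: goods available $29,890.05 = COGS $10,908.75 + ending $18,981.30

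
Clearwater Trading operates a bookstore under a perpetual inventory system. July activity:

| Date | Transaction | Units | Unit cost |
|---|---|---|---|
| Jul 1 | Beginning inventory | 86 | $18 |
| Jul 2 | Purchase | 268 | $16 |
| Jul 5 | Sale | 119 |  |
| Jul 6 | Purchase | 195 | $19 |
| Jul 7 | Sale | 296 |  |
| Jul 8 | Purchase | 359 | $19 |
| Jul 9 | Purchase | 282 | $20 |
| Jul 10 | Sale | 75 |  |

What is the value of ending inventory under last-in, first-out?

Jul 5, 119 sold [LIFO — newest first]: 119 @ $16 = $1,904
Jul 7, 296 sold [LIFO — newest first]: 195 @ $19 + 101 @ $16 = $5,321
Jul 10, 75 sold [LIFO — newest first]: 75 @ $20 = $1,500
Total COGS = $1,904 + $5,321 + $1,500 = $8,725
Ending inventory: 86 @ $18 + 48 @ $16 + 359 @ $19 + 207 @ $20 = $13,277

Ending inventory = $13,277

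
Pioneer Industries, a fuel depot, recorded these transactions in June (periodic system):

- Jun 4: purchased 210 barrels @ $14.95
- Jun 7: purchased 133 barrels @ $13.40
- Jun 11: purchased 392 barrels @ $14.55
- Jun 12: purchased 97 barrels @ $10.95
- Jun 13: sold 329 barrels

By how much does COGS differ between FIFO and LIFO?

$296.35

FIFO COGS: 210 @ $14.95 + 119 @ $13.40 = $4,734.10
LIFO COGS: 97 @ $10.95 + 232 @ $14.55 = $4,437.75
Difference = |$4,734.10 − $4,437.75| = $296.35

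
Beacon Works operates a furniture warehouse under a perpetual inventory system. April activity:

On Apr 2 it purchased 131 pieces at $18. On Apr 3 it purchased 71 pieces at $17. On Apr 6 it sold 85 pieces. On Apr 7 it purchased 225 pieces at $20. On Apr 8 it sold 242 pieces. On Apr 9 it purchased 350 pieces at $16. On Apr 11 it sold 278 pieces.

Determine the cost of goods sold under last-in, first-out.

COGS = $10,713

Apr 6, 85 sold [LIFO — newest first]: 71 @ $17 + 14 @ $18 = $1,459
Apr 8, 242 sold [LIFO — newest first]: 225 @ $20 + 17 @ $18 = $4,806
Apr 11, 278 sold [LIFO — newest first]: 278 @ $16 = $4,448
Total COGS = $1,459 + $4,806 + $4,448 = $10,713
Ending inventory: 100 @ $18 + 72 @ $16 = $2,952
Check: goods available $13,665 = COGS $10,713 + ending $2,952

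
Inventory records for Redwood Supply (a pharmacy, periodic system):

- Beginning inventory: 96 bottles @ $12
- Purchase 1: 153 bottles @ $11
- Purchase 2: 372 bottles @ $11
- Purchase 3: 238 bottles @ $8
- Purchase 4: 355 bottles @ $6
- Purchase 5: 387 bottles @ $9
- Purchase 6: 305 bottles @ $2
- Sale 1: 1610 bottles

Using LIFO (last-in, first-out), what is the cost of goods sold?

Sale 1 (1610) [LIFO — newest first]: 305 @ $2 + 387 @ $9 + 355 @ $6 + 238 @ $8 + 325 @ $11 = $11,702
Ending inventory: 96 @ $12 + 153 @ $11 + 47 @ $11 = $3,352

COGS = $11,702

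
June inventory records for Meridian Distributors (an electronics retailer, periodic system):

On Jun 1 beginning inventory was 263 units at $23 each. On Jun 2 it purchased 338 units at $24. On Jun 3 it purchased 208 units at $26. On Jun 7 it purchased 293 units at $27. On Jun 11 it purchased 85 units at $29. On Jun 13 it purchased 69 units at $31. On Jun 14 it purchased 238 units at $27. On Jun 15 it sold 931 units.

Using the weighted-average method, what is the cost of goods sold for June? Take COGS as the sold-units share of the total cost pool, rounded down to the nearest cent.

Jun 15, sell 931: 931/1494 × $38,510.00 → $23,997.86
Ending inventory (cost pool remaining) = $14,512.14

COGS = $23,997.86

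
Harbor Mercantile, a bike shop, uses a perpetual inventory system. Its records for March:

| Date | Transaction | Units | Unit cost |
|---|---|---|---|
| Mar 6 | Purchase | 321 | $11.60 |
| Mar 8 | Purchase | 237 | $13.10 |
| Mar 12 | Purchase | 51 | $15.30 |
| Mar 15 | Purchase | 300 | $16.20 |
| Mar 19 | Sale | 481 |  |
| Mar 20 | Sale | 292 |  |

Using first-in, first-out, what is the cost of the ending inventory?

Ending inventory = $2,203.20

Mar 19, 481 sold [FIFO — oldest first]: 321 @ $11.60 + 160 @ $13.10 = $5,819.60
Mar 20, 292 sold [FIFO — oldest first]: 77 @ $13.10 + 51 @ $15.30 + 164 @ $16.20 = $4,445.80
Total COGS = $5,819.60 + $4,445.80 = $10,265.40
Ending inventory: 136 @ $16.20 = $2,203.20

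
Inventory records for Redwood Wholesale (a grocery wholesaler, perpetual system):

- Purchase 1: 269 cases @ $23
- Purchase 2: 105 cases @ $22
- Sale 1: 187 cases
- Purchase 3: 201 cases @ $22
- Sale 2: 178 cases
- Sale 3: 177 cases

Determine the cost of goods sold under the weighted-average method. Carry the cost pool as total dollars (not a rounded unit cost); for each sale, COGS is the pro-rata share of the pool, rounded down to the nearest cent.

After Purchase 1: 269 on hand, pool $6,187.00 (≈ $23.0000 each)
After Purchase 2: 374 on hand, pool $8,497.00 (≈ $22.7193 each)
Sale 1, sell 187: 187/374 × $8,497.00 → $4,248.50
After Purchase 3: 388 on hand, pool $8,670.50 (≈ $22.3466 each)
Sale 2, sell 178: 178/388 × $8,670.50 → $3,977.70
Sale 3, sell 177: 177/210 × $4,692.80 → $3,955.36
Total COGS = $4,248.50 + $3,977.70 + $3,955.36 = $12,181.56
Ending inventory (cost pool remaining) = $737.44
Check: goods available $12,919.00 = COGS $12,181.56 + ending $737.44

COGS = $12,181.56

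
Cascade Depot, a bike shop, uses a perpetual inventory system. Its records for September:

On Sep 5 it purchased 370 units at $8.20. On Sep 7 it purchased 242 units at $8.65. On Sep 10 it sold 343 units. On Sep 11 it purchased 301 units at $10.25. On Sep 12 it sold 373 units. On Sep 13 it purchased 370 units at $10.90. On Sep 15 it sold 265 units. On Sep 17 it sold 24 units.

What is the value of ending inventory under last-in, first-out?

Ending inventory = $2,498.30

Sep 10, 343 sold [LIFO — newest first]: 242 @ $8.65 + 101 @ $8.20 = $2,921.50
Sep 12, 373 sold [LIFO — newest first]: 301 @ $10.25 + 72 @ $8.20 = $3,675.65
Sep 15, 265 sold [LIFO — newest first]: 265 @ $10.90 = $2,888.50
Sep 17, 24 sold [LIFO — newest first]: 24 @ $10.90 = $261.60
Total COGS = $2,921.50 + $3,675.65 + $2,888.50 + $261.60 = $9,747.25
Ending inventory: 197 @ $8.20 + 81 @ $10.90 = $2,498.30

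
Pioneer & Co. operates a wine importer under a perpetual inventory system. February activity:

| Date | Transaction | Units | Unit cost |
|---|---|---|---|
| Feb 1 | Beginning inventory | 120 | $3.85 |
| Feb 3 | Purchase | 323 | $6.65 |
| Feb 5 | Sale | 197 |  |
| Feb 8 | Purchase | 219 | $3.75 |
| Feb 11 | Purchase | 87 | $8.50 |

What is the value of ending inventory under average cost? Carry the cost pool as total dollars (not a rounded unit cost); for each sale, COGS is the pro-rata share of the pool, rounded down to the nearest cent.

Ending inventory = $3,010.07

After Feb 1: 120 on hand, pool $462.00 (≈ $3.8500 each)
After Feb 3: 443 on hand, pool $2,609.95 (≈ $5.8915 each)
Feb 5, sell 197: 197/443 × $2,609.95 → $1,160.63
After Feb 8: 465 on hand, pool $2,270.57 (≈ $4.8829 each)
After Feb 11: 552 on hand, pool $3,010.07 (≈ $5.4530 each)
Ending inventory (cost pool remaining) = $3,010.07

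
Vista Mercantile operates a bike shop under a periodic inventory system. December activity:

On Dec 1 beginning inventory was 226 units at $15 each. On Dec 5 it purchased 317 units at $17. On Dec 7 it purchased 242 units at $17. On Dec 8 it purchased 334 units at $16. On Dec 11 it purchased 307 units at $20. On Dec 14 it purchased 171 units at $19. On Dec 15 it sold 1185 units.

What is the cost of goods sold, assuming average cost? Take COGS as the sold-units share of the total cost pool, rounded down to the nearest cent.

Dec 15, sell 1185: 1185/1597 × $27,626.00 → $20,498.94
Ending inventory (cost pool remaining) = $7,127.06

COGS = $20,498.94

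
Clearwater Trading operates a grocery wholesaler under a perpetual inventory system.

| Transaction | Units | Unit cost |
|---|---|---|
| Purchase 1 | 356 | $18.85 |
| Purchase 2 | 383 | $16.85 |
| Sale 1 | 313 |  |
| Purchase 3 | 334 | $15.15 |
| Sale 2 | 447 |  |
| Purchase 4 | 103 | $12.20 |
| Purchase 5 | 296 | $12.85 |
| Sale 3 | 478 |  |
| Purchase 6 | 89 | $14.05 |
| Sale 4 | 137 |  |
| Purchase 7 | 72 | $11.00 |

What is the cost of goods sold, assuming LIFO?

COGS = $21,028.80

Sale 1 (313) [LIFO — newest first]: 313 @ $16.85 = $5,274.05
Sale 2 (447) [LIFO — newest first]: 334 @ $15.15 + 70 @ $16.85 + 43 @ $18.85 = $7,050.15
Sale 3 (478) [LIFO — newest first]: 296 @ $12.85 + 103 @ $12.20 + 79 @ $18.85 = $6,549.35
Sale 4 (137) [LIFO — newest first]: 89 @ $14.05 + 48 @ $18.85 = $2,155.25
Total COGS = $5,274.05 + $7,050.15 + $6,549.35 + $2,155.25 = $21,028.80
Ending inventory: 186 @ $18.85 + 72 @ $11.00 = $4,298.10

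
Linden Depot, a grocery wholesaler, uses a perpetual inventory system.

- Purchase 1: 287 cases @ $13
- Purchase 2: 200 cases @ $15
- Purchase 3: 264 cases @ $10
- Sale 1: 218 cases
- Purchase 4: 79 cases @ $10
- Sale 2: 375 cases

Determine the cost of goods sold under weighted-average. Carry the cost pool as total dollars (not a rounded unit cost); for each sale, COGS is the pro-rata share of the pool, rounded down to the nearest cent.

After Purchase 1: 287 on hand, pool $3,731.00 (≈ $13.0000 each)
After Purchase 2: 487 on hand, pool $6,731.00 (≈ $13.8214 each)
After Purchase 3: 751 on hand, pool $9,371.00 (≈ $12.4780 each)
Sale 1, sell 218: 218/751 × $9,371.00 → $2,720.21
After Purchase 4: 612 on hand, pool $7,440.79 (≈ $12.1582 each)
Sale 2, sell 375: 375/612 × $7,440.79 → $4,559.30
Total COGS = $2,720.21 + $4,559.30 = $7,279.51
Ending inventory (cost pool remaining) = $2,881.49
Check: goods available $10,161.00 = COGS $7,279.51 + ending $2,881.49

COGS = $7,279.51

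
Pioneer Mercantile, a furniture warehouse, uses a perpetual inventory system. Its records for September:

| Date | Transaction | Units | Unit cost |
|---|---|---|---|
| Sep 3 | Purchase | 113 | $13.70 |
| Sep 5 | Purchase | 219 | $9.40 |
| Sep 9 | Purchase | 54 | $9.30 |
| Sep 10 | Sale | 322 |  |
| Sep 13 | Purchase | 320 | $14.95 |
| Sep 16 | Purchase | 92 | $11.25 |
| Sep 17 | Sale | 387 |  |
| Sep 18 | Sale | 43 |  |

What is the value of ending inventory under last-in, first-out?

Sep 10, 322 sold [LIFO — newest first]: 54 @ $9.30 + 219 @ $9.40 + 49 @ $13.70 = $3,232.10
Sep 17, 387 sold [LIFO — newest first]: 92 @ $11.25 + 295 @ $14.95 = $5,445.25
Sep 18, 43 sold [LIFO — newest first]: 25 @ $14.95 + 18 @ $13.70 = $620.35
Total COGS = $3,232.10 + $5,445.25 + $620.35 = $9,297.70
Ending inventory: 46 @ $13.70 = $630.20

Ending inventory = $630.20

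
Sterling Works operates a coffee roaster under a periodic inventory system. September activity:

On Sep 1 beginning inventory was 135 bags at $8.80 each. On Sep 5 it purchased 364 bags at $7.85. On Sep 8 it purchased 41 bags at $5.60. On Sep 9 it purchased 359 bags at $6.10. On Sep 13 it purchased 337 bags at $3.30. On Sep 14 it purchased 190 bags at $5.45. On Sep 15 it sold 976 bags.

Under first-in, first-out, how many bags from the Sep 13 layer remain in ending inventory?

Sep 15, 976 sold [FIFO — oldest first]: 135 @ $8.80 + 364 @ $7.85 + 41 @ $5.60 + 359 @ $6.10 + 77 @ $3.30 = $6,719.00
Ending inventory: 260 @ $3.30 + 190 @ $5.45 = $1,893.50
Check: goods available $8,612.50 = COGS $6,719.00 + ending $1,893.50

260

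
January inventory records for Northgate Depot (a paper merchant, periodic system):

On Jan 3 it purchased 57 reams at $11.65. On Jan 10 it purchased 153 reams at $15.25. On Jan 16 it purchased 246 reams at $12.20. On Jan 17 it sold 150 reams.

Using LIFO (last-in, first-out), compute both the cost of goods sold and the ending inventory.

Jan 17, 150 sold [LIFO — newest first]: 150 @ $12.20 = $1,830.00
Ending inventory: 57 @ $11.65 + 153 @ $15.25 + 96 @ $12.20 = $4,168.50
Check: goods available $5,998.50 = COGS $1,830.00 + ending $4,168.50

COGS = $1,830.00; ending inventory = $4,168.50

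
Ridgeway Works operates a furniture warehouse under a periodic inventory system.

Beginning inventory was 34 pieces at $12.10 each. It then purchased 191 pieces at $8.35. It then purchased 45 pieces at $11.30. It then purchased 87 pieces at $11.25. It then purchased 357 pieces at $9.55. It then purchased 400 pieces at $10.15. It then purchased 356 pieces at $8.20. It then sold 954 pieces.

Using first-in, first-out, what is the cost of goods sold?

Sale 1 (954) [FIFO — oldest first]: 34 @ $12.10 + 191 @ $8.35 + 45 @ $11.30 + 87 @ $11.25 + 357 @ $9.55 + 240 @ $10.15 = $9,338.85
Ending inventory: 160 @ $10.15 + 356 @ $8.20 = $4,543.20
Check: goods available $13,882.05 = COGS $9,338.85 + ending $4,543.20

COGS = $9,338.85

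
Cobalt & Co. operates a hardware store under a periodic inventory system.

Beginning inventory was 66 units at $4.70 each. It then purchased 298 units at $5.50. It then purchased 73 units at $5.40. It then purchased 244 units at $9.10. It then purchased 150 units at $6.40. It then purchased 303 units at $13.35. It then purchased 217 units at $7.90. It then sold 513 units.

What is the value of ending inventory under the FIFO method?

Ending inventory = $8,248.15

Sale 1 (513) [FIFO — oldest first]: 66 @ $4.70 + 298 @ $5.50 + 73 @ $5.40 + 76 @ $9.10 = $3,035.00
Ending inventory: 168 @ $9.10 + 150 @ $6.40 + 303 @ $13.35 + 217 @ $7.90 = $8,248.15
Check: goods available $11,283.15 = COGS $3,035.00 + ending $8,248.15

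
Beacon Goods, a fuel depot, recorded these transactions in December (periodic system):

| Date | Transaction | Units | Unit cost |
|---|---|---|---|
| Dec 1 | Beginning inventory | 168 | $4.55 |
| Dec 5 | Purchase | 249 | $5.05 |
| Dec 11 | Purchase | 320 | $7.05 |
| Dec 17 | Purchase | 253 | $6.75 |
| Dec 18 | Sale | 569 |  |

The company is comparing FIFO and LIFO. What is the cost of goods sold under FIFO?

FIFO COGS: 168 @ $4.55 + 249 @ $5.05 + 152 @ $7.05 = $3,093.45
LIFO COGS: 253 @ $6.75 + 316 @ $7.05 = $3,935.55

COGS = $3,093.45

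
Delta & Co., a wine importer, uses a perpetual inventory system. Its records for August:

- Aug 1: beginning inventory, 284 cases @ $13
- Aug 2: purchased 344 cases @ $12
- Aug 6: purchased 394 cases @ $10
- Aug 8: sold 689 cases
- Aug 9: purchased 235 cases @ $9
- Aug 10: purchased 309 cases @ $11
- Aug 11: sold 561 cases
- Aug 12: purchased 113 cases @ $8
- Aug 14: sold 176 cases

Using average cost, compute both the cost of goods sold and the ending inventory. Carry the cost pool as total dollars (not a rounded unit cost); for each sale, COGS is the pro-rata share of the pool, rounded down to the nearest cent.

COGS = $15,658.92; ending inventory = $2,519.08

After Aug 1: 284 on hand, pool $3,692.00 (≈ $13.0000 each)
After Aug 2: 628 on hand, pool $7,820.00 (≈ $12.4522 each)
After Aug 6: 1022 on hand, pool $11,760.00 (≈ $11.5068 each)
Aug 8, sell 689: 689/1022 × $11,760.00 → $7,928.21
After Aug 9: 568 on hand, pool $5,946.79 (≈ $10.4697 each)
After Aug 10: 877 on hand, pool $9,345.79 (≈ $10.6565 each)
Aug 11, sell 561: 561/877 × $9,345.79 → $5,978.32
After Aug 12: 429 on hand, pool $4,271.47 (≈ $9.9568 each)
Aug 14, sell 176: 176/429 × $4,271.47 → $1,752.39
Total COGS = $7,928.21 + $5,978.32 + $1,752.39 = $15,658.92
Ending inventory (cost pool remaining) = $2,519.08
Check: goods available $18,178.00 = COGS $15,658.92 + ending $2,519.08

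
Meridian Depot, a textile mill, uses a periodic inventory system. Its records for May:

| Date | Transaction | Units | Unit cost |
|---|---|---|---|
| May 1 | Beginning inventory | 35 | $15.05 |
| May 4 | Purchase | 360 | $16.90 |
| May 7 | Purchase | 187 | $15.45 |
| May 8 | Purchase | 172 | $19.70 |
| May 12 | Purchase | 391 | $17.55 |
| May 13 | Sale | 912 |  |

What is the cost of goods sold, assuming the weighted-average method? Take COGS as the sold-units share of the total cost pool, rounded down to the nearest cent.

May 13, sell 912: 912/1145 × $19,750.35 → $15,731.28
Ending inventory (cost pool remaining) = $4,019.07

COGS = $15,731.28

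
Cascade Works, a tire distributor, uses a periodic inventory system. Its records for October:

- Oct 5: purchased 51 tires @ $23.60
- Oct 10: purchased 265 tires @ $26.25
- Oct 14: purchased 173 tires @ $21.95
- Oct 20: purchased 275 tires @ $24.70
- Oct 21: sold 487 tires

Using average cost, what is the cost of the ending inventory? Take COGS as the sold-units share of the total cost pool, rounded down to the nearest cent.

Oct 21, sell 487: 487/764 × $18,749.70 → $11,951.70
Ending inventory (cost pool remaining) = $6,798.00

Ending inventory = $6,798.00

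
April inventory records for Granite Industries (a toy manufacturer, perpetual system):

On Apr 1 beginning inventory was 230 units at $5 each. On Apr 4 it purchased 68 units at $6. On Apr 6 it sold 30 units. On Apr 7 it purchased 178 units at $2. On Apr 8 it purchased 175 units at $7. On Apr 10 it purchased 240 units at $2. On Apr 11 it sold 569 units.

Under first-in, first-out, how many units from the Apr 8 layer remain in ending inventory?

52

Apr 6, 30 sold [FIFO — oldest first]: 30 @ $5 = $150
Apr 11, 569 sold [FIFO — oldest first]: 200 @ $5 + 68 @ $6 + 178 @ $2 + 123 @ $7 = $2,625
Total COGS = $150 + $2,625 = $2,775
Ending inventory: 52 @ $7 + 240 @ $2 = $844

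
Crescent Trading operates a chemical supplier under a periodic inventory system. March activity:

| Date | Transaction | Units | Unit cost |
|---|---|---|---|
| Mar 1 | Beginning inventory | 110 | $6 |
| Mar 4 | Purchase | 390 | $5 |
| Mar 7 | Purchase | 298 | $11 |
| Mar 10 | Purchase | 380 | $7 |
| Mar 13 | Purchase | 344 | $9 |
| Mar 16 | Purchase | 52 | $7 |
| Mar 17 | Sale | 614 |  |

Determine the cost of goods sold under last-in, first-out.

Mar 17, 614 sold [LIFO — newest first]: 52 @ $7 + 344 @ $9 + 218 @ $7 = $4,986
Ending inventory: 110 @ $6 + 390 @ $5 + 298 @ $11 + 162 @ $7 = $7,022
Check: goods available $12,008 = COGS $4,986 + ending $7,022

COGS = $4,986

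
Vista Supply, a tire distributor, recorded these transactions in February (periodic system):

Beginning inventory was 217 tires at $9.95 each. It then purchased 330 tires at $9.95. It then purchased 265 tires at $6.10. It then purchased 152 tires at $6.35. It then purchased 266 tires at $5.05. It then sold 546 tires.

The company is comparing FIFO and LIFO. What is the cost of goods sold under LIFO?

FIFO COGS: 217 @ $9.95 + 329 @ $9.95 = $5,432.70
LIFO COGS: 266 @ $5.05 + 152 @ $6.35 + 128 @ $6.10 = $3,089.30

COGS = $3,089.30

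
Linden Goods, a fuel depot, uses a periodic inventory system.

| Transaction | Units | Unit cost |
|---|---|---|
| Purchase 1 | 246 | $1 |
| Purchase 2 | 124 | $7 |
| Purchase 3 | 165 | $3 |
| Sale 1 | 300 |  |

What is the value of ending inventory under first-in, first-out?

Ending inventory = $985

Sale 1 (300) [FIFO — oldest first]: 246 @ $1 + 54 @ $7 = $624
Ending inventory: 70 @ $7 + 165 @ $3 = $985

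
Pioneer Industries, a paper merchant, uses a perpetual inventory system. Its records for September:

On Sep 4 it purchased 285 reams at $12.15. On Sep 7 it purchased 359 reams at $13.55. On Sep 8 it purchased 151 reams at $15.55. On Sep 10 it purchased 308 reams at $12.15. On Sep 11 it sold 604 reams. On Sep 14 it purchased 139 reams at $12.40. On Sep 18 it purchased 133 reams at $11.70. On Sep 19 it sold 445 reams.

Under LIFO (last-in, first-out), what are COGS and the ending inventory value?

Sep 11, 604 sold [LIFO — newest first]: 308 @ $12.15 + 151 @ $15.55 + 145 @ $13.55 = $8,055.00
Sep 19, 445 sold [LIFO — newest first]: 133 @ $11.70 + 139 @ $12.40 + 173 @ $13.55 = $5,623.85
Total COGS = $8,055.00 + $5,623.85 = $13,678.85
Ending inventory: 285 @ $12.15 + 41 @ $13.55 = $4,018.30

COGS = $13,678.85; ending inventory = $4,018.30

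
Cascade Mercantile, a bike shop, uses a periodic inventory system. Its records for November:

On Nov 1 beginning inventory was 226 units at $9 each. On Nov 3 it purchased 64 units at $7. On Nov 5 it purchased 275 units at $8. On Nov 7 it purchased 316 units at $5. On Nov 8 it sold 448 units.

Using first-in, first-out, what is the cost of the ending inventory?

Nov 8, 448 sold [FIFO — oldest first]: 226 @ $9 + 64 @ $7 + 158 @ $8 = $3,746
Ending inventory: 117 @ $8 + 316 @ $5 = $2,516

Ending inventory = $2,516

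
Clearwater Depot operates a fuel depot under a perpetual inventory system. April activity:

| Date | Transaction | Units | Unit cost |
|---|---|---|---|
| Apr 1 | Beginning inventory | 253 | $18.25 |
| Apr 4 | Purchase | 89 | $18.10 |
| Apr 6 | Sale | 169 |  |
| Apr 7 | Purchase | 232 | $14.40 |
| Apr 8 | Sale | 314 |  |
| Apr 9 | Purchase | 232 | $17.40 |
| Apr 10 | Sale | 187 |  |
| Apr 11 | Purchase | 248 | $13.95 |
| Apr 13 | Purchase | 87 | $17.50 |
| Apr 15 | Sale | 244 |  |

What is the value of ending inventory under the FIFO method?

Apr 6, 169 sold [FIFO — oldest first]: 169 @ $18.25 = $3,084.25
Apr 8, 314 sold [FIFO — oldest first]: 84 @ $18.25 + 89 @ $18.10 + 141 @ $14.40 = $5,174.30
Apr 10, 187 sold [FIFO — oldest first]: 91 @ $14.40 + 96 @ $17.40 = $2,980.80
Apr 15, 244 sold [FIFO — oldest first]: 136 @ $17.40 + 108 @ $13.95 = $3,873.00
Total COGS = $3,084.25 + $5,174.30 + $2,980.80 + $3,873.00 = $15,112.35
Ending inventory: 140 @ $13.95 + 87 @ $17.50 = $3,475.50

Ending inventory = $3,475.50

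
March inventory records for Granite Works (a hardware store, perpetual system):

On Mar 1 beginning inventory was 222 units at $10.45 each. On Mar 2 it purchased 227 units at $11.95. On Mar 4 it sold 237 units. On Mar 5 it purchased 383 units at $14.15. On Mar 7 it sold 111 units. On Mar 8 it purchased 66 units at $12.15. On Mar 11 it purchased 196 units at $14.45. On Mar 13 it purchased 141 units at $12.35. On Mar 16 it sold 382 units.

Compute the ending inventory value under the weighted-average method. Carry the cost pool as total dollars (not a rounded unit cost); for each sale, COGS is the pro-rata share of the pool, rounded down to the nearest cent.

After Mar 1: 222 on hand, pool $2,319.90 (≈ $10.4500 each)
After Mar 2: 449 on hand, pool $5,032.55 (≈ $11.2084 each)
Mar 4, sell 237: 237/449 × $5,032.55 → $2,656.37
After Mar 5: 595 on hand, pool $7,795.63 (≈ $13.1019 each)
Mar 7, sell 111: 111/595 × $7,795.63 → $1,454.31
After Mar 8: 550 on hand, pool $7,143.22 (≈ $12.9877 each)
After Mar 11: 746 on hand, pool $9,975.42 (≈ $13.3719 each)
After Mar 13: 887 on hand, pool $11,716.77 (≈ $13.2094 each)
Mar 16, sell 382: 382/887 × $11,716.77 → $5,046.00
Total COGS = $2,656.37 + $1,454.31 + $5,046.00 = $9,156.68
Ending inventory (cost pool remaining) = $6,670.77

Ending inventory = $6,670.77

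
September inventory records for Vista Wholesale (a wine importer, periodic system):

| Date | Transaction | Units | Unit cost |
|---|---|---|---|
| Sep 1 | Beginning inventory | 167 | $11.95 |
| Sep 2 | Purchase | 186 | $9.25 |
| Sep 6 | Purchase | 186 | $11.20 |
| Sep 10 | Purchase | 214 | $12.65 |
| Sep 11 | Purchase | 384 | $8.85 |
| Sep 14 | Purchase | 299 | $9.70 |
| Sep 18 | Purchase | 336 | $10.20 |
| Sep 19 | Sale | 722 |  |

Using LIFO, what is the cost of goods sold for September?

Sep 19, 722 sold [LIFO — newest first]: 336 @ $10.20 + 299 @ $9.70 + 87 @ $8.85 = $7,097.45
Ending inventory: 167 @ $11.95 + 186 @ $9.25 + 186 @ $11.20 + 214 @ $12.65 + 297 @ $8.85 = $11,134.90
Check: goods available $18,232.35 = COGS $7,097.45 + ending $11,134.90

COGS = $7,097.45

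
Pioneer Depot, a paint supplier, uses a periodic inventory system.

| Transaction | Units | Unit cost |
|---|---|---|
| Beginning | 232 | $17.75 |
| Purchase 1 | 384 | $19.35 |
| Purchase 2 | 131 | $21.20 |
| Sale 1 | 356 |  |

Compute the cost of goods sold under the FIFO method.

COGS = $6,517.40

Sale 1 (356) [FIFO — oldest first]: 232 @ $17.75 + 124 @ $19.35 = $6,517.40
Ending inventory: 260 @ $19.35 + 131 @ $21.20 = $7,808.20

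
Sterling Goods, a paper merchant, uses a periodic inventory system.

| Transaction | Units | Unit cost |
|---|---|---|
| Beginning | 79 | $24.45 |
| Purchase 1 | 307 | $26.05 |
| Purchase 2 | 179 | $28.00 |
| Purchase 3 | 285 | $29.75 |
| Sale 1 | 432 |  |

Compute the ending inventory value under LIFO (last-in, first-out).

Ending inventory = $10,824.90

Sale 1 (432) [LIFO — newest first]: 285 @ $29.75 + 147 @ $28.00 = $12,594.75
Ending inventory: 79 @ $24.45 + 307 @ $26.05 + 32 @ $28.00 = $10,824.90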